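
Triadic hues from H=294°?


Triadic: equally spaced at 120° intervals
H1 = 294°
H2 = (294 + 120) mod 360 = 54°
H3 = (294 + 240) mod 360 = 174°
Triadic = 294°, 54°, 174°


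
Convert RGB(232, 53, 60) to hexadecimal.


R = 232 → E8 (hex)
G = 53 → 35 (hex)
B = 60 → 3C (hex)
Hex = #E8353C


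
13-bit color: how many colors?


Colors = 2^bits = 2^13
= 8,192 colors


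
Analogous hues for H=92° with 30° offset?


Base hue: 92°
Left analog: (92 - 30) mod 360 = 62°
Right analog: (92 + 30) mod 360 = 122°
Analogous hues = 62° and 122°


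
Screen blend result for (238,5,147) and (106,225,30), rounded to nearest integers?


Screen: C = 255 - (255-A)×(255-B)/255, rounded to nearest integer
R: 255 - (255-238)×(255-106)/255 = 255 - 2533/255 ≈ 255 - 9.933 = 245.067 → 245
G: 255 - (255-5)×(255-225)/255 = 255 - 7500/255 ≈ 255 - 29.412 = 225.588 → 226
B: 255 - (255-147)×(255-30)/255 = 255 - 24300/255 ≈ 255 - 95.294 = 159.706 → 160
= RGB(245, 226, 160)


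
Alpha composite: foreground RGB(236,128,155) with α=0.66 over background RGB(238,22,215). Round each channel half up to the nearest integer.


C = α×F + (1-α)×B, with 1-α = 0.34
R: 0.66×236 + 0.34×238 = 155.76 + 80.92 = 236.68 → 237
G: 0.66×128 + 0.34×22 = 84.48 + 7.48 = 91.96 → 92
B: 0.66×155 + 0.34×215 = 102.30 + 73.10 = 175.40 → 175
= RGB(237, 92, 175)


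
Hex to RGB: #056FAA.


05 → 5 (R)
6F → 111 (G)
AA → 170 (B)
= RGB(5, 111, 170)


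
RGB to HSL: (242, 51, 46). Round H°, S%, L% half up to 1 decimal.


Normalize: R'=242/255≈0.9490, G'=51/255≈0.2000, B'=46/255≈0.1804
Max=242/255, Min=46/255, Δ=Max-Min=196/255
L = (Max+Min)/2 = (242+46)/510 = 288/510 = 0.56470… → L = 56.5%
L > 0.5 → S = Δ/(2-Max-Min) = 196/(510-242-46) = 196/222 = 0.88288… → S = 88.3%
(the 1/255 factors cancel in S and H, so raw channel differences can be used)
Max is R' → H = 60 × (((G-B)/Δ) mod 6) = 60 × (((51-46)/196) mod 6)
  5/196 = 0.0255…
  H = 60 × 0.0255… = 1.530…° → H = 1.5°
= HSL(1.5°, 88.3%, 56.5%)


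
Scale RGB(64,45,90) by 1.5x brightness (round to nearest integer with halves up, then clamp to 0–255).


Multiply each channel by 1.5, round half up, clamp to [0, 255]
R: 64×1.5 = 96
G: 45×1.5 = 67.5 → round → 68
B: 90×1.5 = 135
= RGB(96, 68, 135)


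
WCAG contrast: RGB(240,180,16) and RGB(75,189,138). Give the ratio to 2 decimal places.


Linearize each sRGB channel c=v/255: c/12.92 if c ≤ 0.04045 else ((c+0.055)/1.055)^2.4
L = 0.2126×R_lin + 0.7152×G_lin + 0.0722×B_lin
Color 1 (240,180,16):
  R=240: 240/255≈0.9412 > 0.04045 → ((0.9412+0.055)/1.055)^2.4 ≈ 0.87137
  G=180: 180/255≈0.7059 > 0.04045 → ((0.7059+0.055)/1.055)^2.4 ≈ 0.45641
  B=16: 16/255≈0.0627 > 0.04045 → ((0.0627+0.055)/1.055)^2.4 ≈ 0.00518
  L1 = 0.2126×0.87137 + 0.7152×0.45641 + 0.0722×0.00518 ≈ 0.51205
Color 2 (75,189,138):
  R=75: 75/255≈0.2941 > 0.04045 → ((0.2941+0.055)/1.055)^2.4 ≈ 0.07036
  G=189: 189/255≈0.7412 > 0.04045 → ((0.7412+0.055)/1.055)^2.4 ≈ 0.50888
  B=138: 138/255≈0.5412 > 0.04045 → ((0.5412+0.055)/1.055)^2.4 ≈ 0.25415
  L2 = 0.2126×0.07036 + 0.7152×0.50888 + 0.0722×0.25415 ≈ 0.39726
Lighter = 0.51205, Darker = 0.39726
Ratio = (L_lighter + 0.05) / (L_darker + 0.05)
Ratio = (0.51205 + 0.05) / (0.39726 + 0.05) = 0.56205 / 0.44726 ≈ 1.2567
Ratio ≈ 1.26:1


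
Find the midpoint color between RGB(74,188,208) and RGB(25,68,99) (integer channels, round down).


Midpoint: each channel = ⌊(C₁+C₂)/2⌋
R: ⌊(74+25)/2⌋ = 49
G: ⌊(188+68)/2⌋ = 128
B: ⌊(208+99)/2⌋ = 153
= RGB(49, 128, 153)


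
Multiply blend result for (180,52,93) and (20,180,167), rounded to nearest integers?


Multiply: C = A×B/255, rounded to nearest integer
R: 180×20/255 = 3600/255 ≈ 14.118 → 14
G: 52×180/255 = 9360/255 ≈ 36.706 → 37
B: 93×167/255 = 15531/255 ≈ 60.906 → 61
= RGB(14, 37, 61)


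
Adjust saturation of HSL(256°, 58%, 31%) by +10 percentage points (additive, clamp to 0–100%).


Original S = 58%
Adjustment = +10 percentage points
New S = 58 + (10) = 68
Clamp to [0, 100] → 68
= HSL(256°, 68%, 31%)


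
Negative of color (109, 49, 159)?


Invert: (255-R, 255-G, 255-B)
R: 255-109 = 146
G: 255-49 = 206
B: 255-159 = 96
= RGB(146, 206, 96)


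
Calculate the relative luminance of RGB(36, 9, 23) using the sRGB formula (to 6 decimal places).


Linearize each channel (sRGB transfer function): c = v/255; c_lin = c/12.92 if c ≤ 0.04045, else ((c+0.055)/1.055)^2.4
  R: 36/255 ≈ 0.141176 > 0.04045 → ((0.141176+0.055)/1.055)^2.4 ≈ 0.017642
  G: 9/255 ≈ 0.035294 ≤ 0.04045 → 0.035294/12.92 ≈ 0.002732
  B: 23/255 ≈ 0.090196 > 0.04045 → ((0.090196+0.055)/1.055)^2.4 ≈ 0.008568
R_lin = 0.017642, G_lin = 0.002732, B_lin = 0.008568
L = 0.2126×R + 0.7152×G + 0.0722×B
L = 0.2126×0.017642 + 0.7152×0.002732 + 0.0722×0.008568
L ≈ 0.006323


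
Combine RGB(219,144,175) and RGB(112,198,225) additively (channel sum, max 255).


Additive: each channel = min(255, C₁+C₂)
R: 219+112 = 331 → 255
G: 144+198 = 342 → 255
B: 175+225 = 400 → 255
= RGB(255, 255, 255)


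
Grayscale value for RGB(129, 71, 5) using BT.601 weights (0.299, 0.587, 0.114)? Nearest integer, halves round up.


Gray = 0.299×R + 0.587×G + 0.114×B
Gray = 0.299×129 + 0.587×71 + 0.114×5
Gray = 38.571 + 41.677 + 0.570
Gray = 80.818 → round half up → 81
Gray = 81


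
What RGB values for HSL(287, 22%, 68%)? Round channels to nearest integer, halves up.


H=287°, S=0.22, L=0.68
C = (1-|2L-1|)×S = (1-|0.36|)×0.22 = 0.1408
H' = H/60 = 287/60 ≈ 4.7833; X = C×(1-|H' mod 2 - 1|) ≈ 0.1103
m = L - C/2 = 0.68 - 0.0704 = 0.6096
Sector ⌊H'⌋ = 4 → (R',G',B') = (≈0.1103, 0.0, 0.1408)
RGB = ((R'+m)×255, (G'+m)×255, (B'+m)×255) = (183.5728, 155.448, 191.352)
Round half up → RGB(184, 155, 191)


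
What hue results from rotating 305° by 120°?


New hue = (H + rotation) mod 360
New hue = (305 + 120) mod 360
= 425 mod 360
= 65°


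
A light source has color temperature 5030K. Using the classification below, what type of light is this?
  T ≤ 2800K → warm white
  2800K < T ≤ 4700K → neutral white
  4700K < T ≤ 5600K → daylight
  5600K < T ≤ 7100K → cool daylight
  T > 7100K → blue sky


Temperature: 5030K
4700K < 5030K ≤ 5600K → daylight
Classification: daylight


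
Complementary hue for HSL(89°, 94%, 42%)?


Complement = opposite side of color wheel = hue + 180°
H' = (89 + 180) mod 360 = 269°
S and L unchanged.
= HSL(269°, 94%, 42%)


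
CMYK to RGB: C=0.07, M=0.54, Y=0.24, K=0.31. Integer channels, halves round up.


R = 255 × (1-C) × (1-K) = 255 × 0.93 × 0.69 = 163.6335 → 164
G = 255 × (1-M) × (1-K) = 255 × 0.46 × 0.69 = 80.937 → 81
B = 255 × (1-Y) × (1-K) = 255 × 0.76 × 0.69 = 133.722 → 134
= RGB(164, 81, 134)


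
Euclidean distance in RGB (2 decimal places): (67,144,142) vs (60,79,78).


d = √[(R₁-R₂)² + (G₁-G₂)² + (B₁-B₂)²]
d = √[(67-60)² + (144-79)² + (142-78)²]
d = √[49 + 4225 + 4096]
d = √8370
d ≈ 91.49


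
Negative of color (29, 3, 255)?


Invert: (255-R, 255-G, 255-B)
R: 255-29 = 226
G: 255-3 = 252
B: 255-255 = 0
= RGB(226, 252, 0)


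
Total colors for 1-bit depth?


Colors = 2^bits = 2^1
= 2 colors


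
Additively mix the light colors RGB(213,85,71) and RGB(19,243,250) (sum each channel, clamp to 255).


Additive: each channel = min(255, C₁+C₂)
R: 213+19 = 232 → 232
G: 85+243 = 328 → 255
B: 71+250 = 321 → 255
= RGB(232, 255, 255)


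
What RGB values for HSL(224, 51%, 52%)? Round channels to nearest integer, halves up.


H=224°, S=0.51, L=0.52
C = (1-|2L-1|)×S = (1-|0.04|)×0.51 = 0.4896
H' = H/60 = 224/60 ≈ 3.7333; X = C×(1-|H' mod 2 - 1|) = 0.13056
m = L - C/2 = 0.52 - 0.2448 = 0.2752
Sector ⌊H'⌋ = 3 → (R',G',B') = (0.0, 0.13056, 0.4896)
RGB = ((R'+m)×255, (G'+m)×255, (B'+m)×255) = (70.176, 103.4688, 195.024)
Round half up → RGB(70, 103, 195)


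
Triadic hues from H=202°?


Triadic: equally spaced at 120° intervals
H1 = 202°
H2 = (202 + 120) mod 360 = 322°
H3 = (202 + 240) mod 360 = 82°
Triadic = 202°, 322°, 82°


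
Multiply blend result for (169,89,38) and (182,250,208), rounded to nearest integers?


Multiply: C = A×B/255, rounded to nearest integer
R: 169×182/255 = 30758/255 ≈ 120.620 → 121
G: 89×250/255 = 22250/255 ≈ 87.255 → 87
B: 38×208/255 = 7904/255 ≈ 30.996 → 31
= RGB(121, 87, 31)


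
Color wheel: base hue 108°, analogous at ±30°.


Base hue: 108°
Left analog: (108 - 30) mod 360 = 78°
Right analog: (108 + 30) mod 360 = 138°
Analogous hues = 78° and 138°


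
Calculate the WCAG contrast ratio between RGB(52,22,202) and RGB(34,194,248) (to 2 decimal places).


Linearize each sRGB channel c=v/255: c/12.92 if c ≤ 0.04045 else ((c+0.055)/1.055)^2.4
L = 0.2126×R_lin + 0.7152×G_lin + 0.0722×B_lin
Color 1 (52,22,202):
  R=52: 52/255≈0.2039 > 0.04045 → ((0.2039+0.055)/1.055)^2.4 ≈ 0.03434
  G=22: 22/255≈0.0863 > 0.04045 → ((0.0863+0.055)/1.055)^2.4 ≈ 0.00802
  B=202: 202/255≈0.7922 > 0.04045 → ((0.7922+0.055)/1.055)^2.4 ≈ 0.59062
  L1 = 0.2126×0.03434 + 0.7152×0.00802 + 0.0722×0.59062 ≈ 0.05568
Color 2 (34,194,248):
  R=34: 34/255≈0.1333 > 0.04045 → ((0.1333+0.055)/1.055)^2.4 ≈ 0.01600
  G=194: 194/255≈0.7608 > 0.04045 → ((0.7608+0.055)/1.055)^2.4 ≈ 0.53948
  B=248: 248/255≈0.9725 > 0.04045 → ((0.9725+0.055)/1.055)^2.4 ≈ 0.93869
  L2 = 0.2126×0.01600 + 0.7152×0.53948 + 0.0722×0.93869 ≈ 0.45701
Lighter = 0.45701, Darker = 0.05568
Ratio = (L_lighter + 0.05) / (L_darker + 0.05)
Ratio = (0.45701 + 0.05) / (0.05568 + 0.05) = 0.50701 / 0.10568 ≈ 4.7975
Ratio ≈ 4.80:1


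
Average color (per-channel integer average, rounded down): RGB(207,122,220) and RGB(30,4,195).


Midpoint: each channel = ⌊(C₁+C₂)/2⌋
R: ⌊(207+30)/2⌋ = 118
G: ⌊(122+4)/2⌋ = 63
B: ⌊(220+195)/2⌋ = 207
= RGB(118, 63, 207)


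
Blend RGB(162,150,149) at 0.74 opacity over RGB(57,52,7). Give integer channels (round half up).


C = α×F + (1-α)×B, with 1-α = 0.26
R: 0.74×162 + 0.26×57 = 119.88 + 14.82 = 134.70 → 135
G: 0.74×150 + 0.26×52 = 111.00 + 13.52 = 124.52 → 125
B: 0.74×149 + 0.26×7 = 110.26 + 1.82 = 112.08 → 112
= RGB(135, 125, 112)


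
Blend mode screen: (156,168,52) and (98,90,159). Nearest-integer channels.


Screen: C = 255 - (255-A)×(255-B)/255, rounded to nearest integer
R: 255 - (255-156)×(255-98)/255 = 255 - 15543/255 ≈ 255 - 60.953 = 194.047 → 194
G: 255 - (255-168)×(255-90)/255 = 255 - 14355/255 ≈ 255 - 56.294 = 198.706 → 199
B: 255 - (255-52)×(255-159)/255 = 255 - 19488/255 ≈ 255 - 76.424 = 178.576 → 179
= RGB(194, 199, 179)


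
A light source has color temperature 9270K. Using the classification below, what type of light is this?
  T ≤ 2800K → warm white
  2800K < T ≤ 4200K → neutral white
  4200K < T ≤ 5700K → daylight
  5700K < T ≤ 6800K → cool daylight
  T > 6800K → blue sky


Temperature: 9270K
9270K > 6800K → blue sky
Classification: blue sky


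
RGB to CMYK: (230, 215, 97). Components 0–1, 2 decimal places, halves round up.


R'=230/255≈0.9020, G'=215/255≈0.8431, B'=97/255≈0.3804
K = 1 - max(R',G',B') = 1 - 230/255 = 25/255 = 0.09803… → 0.10
(1-R'-K)/(1-K) simplifies to (max-R)/max with max = 230:
C = (230-230)/230 = 0/230 = 0 → 0.00
M = (230-215)/230 = 15/230 = 0.06521… → 0.07
Y = (230-97)/230 = 133/230 = 0.57826… → 0.58
= CMYK(0.00, 0.07, 0.58, 0.10)


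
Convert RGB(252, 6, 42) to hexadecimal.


R = 252 → FC (hex)
G = 6 → 06 (hex)
B = 42 → 2A (hex)
Hex = #FC062A


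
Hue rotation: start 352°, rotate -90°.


New hue = (H + rotation) mod 360
New hue = (352 -90) mod 360
= 262 mod 360
= 262°


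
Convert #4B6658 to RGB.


4B → 75 (R)
66 → 102 (G)
58 → 88 (B)
= RGB(75, 102, 88)


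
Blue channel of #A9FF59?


Color: #A9FF59
R = A9 = 169
G = FF = 255
B = 59 = 89
Blue = 89


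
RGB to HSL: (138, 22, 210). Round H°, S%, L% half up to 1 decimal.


Normalize: R'=138/255≈0.5412, G'=22/255≈0.0863, B'=210/255≈0.8235
Max=210/255, Min=22/255, Δ=Max-Min=188/255
L = (Max+Min)/2 = (210+22)/510 = 232/510 = 0.45490… → L = 45.5%
L ≤ 0.5 → S = Δ/(Max+Min) = 188/(210+22) = 188/232 = 0.81034… → S = 81.0%
(the 1/255 factors cancel in S and H, so raw channel differences can be used)
Max is B' → H = 60 × ((R-G)/Δ + 4) = 60 × ((138-22)/188 + 4)
  116/188 + 4 = 0.6170… + 4 = 4.6170…
  H = 60 × 4.6170… = 277.021…° → H = 277.0°
= HSL(277.0°, 81.0%, 45.5%)


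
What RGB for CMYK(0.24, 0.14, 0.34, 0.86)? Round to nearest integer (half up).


R = 255 × (1-C) × (1-K) = 255 × 0.76 × 0.14 = 27.132 → 27
G = 255 × (1-M) × (1-K) = 255 × 0.86 × 0.14 = 30.702 → 31
B = 255 × (1-Y) × (1-K) = 255 × 0.66 × 0.14 = 23.562 → 24
= RGB(27, 31, 24)


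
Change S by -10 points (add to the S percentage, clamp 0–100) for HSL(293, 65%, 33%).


Original S = 65%
Adjustment = -10 percentage points
New S = 65 + (-10) = 55
Clamp to [0, 100] → 55
= HSL(293°, 55%, 33%)


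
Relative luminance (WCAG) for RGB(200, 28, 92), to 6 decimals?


Linearize each channel (sRGB transfer function): c = v/255; c_lin = c/12.92 if c ≤ 0.04045, else ((c+0.055)/1.055)^2.4
  R: 200/255 ≈ 0.784314 > 0.04045 → ((0.784314+0.055)/1.055)^2.4 ≈ 0.577580
  G: 28/255 ≈ 0.109804 > 0.04045 → ((0.109804+0.055)/1.055)^2.4 ≈ 0.011612
  B: 92/255 ≈ 0.360784 > 0.04045 → ((0.360784+0.055)/1.055)^2.4 ≈ 0.107023
R_lin = 0.577580, G_lin = 0.011612, B_lin = 0.107023
L = 0.2126×R + 0.7152×G + 0.0722×B
L = 0.2126×0.577580 + 0.7152×0.011612 + 0.0722×0.107023
L ≈ 0.138826


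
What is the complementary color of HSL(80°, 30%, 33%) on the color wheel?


Complement = opposite side of color wheel = hue + 180°
H' = (80 + 180) mod 360 = 260°
S and L unchanged.
= HSL(260°, 30%, 33%)


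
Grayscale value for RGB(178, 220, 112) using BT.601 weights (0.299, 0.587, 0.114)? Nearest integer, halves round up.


Gray = 0.299×R + 0.587×G + 0.114×B
Gray = 0.299×178 + 0.587×220 + 0.114×112
Gray = 53.222 + 129.140 + 12.768
Gray = 195.130 → round half up → 195
Gray = 195


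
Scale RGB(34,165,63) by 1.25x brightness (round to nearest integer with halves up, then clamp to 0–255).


Multiply each channel by 1.25, round half up, clamp to [0, 255]
R: 34×1.25 = 42.5 → round → 43
G: 165×1.25 = 206.25 → round → 206
B: 63×1.25 = 78.75 → round → 79
= RGB(43, 206, 79)


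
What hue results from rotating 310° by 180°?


New hue = (H + rotation) mod 360
New hue = (310 + 180) mod 360
= 490 mod 360
= 130°


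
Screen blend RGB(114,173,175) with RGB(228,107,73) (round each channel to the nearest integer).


Screen: C = 255 - (255-A)×(255-B)/255, rounded to nearest integer
R: 255 - (255-114)×(255-228)/255 = 255 - 3807/255 ≈ 255 - 14.929 = 240.071 → 240
G: 255 - (255-173)×(255-107)/255 = 255 - 12136/255 ≈ 255 - 47.592 = 207.408 → 207
B: 255 - (255-175)×(255-73)/255 = 255 - 14560/255 ≈ 255 - 57.098 = 197.902 → 198
= RGB(240, 207, 198)


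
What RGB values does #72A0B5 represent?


72 → 114 (R)
A0 → 160 (G)
B5 → 181 (B)
= RGB(114, 160, 181)


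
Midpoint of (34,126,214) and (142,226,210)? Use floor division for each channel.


Midpoint: each channel = ⌊(C₁+C₂)/2⌋
R: ⌊(34+142)/2⌋ = 88
G: ⌊(126+226)/2⌋ = 176
B: ⌊(214+210)/2⌋ = 212
= RGB(88, 176, 212)


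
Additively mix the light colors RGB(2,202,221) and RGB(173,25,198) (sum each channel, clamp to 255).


Additive: each channel = min(255, C₁+C₂)
R: 2+173 = 175 → 175
G: 202+25 = 227 → 227
B: 221+198 = 419 → 255
= RGB(175, 227, 255)


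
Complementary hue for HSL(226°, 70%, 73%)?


Complement = opposite side of color wheel = hue + 180°
H' = (226 + 180) mod 360 = 46°
S and L unchanged.
= HSL(46°, 70%, 73%)


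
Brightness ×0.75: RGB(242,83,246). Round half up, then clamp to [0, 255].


Multiply each channel by 0.75, round half up, clamp to [0, 255]
R: 242×0.75 = 181.5 → round → 182
G: 83×0.75 = 62.25 → round → 62
B: 246×0.75 = 184.5 → round → 185
= RGB(182, 62, 185)


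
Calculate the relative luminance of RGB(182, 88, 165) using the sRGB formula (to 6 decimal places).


Linearize each channel (sRGB transfer function): c = v/255; c_lin = c/12.92 if c ≤ 0.04045, else ((c+0.055)/1.055)^2.4
  R: 182/255 ≈ 0.713725 > 0.04045 → ((0.713725+0.055)/1.055)^2.4 ≈ 0.467784
  G: 88/255 ≈ 0.345098 > 0.04045 → ((0.345098+0.055)/1.055)^2.4 ≈ 0.097587
  B: 165/255 ≈ 0.647059 > 0.04045 → ((0.647059+0.055)/1.055)^2.4 ≈ 0.376262
R_lin = 0.467784, G_lin = 0.097587, B_lin = 0.376262
L = 0.2126×R + 0.7152×G + 0.0722×B
L = 0.2126×0.467784 + 0.7152×0.097587 + 0.0722×0.376262
L ≈ 0.196411


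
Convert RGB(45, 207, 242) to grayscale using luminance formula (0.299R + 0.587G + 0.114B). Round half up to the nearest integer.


Gray = 0.299×R + 0.587×G + 0.114×B
Gray = 0.299×45 + 0.587×207 + 0.114×242
Gray = 13.455 + 121.509 + 27.588
Gray = 162.552 → round half up → 163
Gray = 163


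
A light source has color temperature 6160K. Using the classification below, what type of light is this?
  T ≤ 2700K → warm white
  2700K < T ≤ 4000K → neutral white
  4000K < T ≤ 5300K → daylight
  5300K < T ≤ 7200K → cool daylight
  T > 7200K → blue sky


Temperature: 6160K
5300K < 6160K ≤ 7200K → cool daylight
Classification: cool daylight


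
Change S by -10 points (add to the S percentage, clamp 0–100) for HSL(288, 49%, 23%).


Original S = 49%
Adjustment = -10 percentage points
New S = 49 + (-10) = 39
Clamp to [0, 100] → 39
= HSL(288°, 39%, 23%)


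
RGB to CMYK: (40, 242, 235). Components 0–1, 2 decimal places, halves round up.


R'=40/255≈0.1569, G'=242/255≈0.9490, B'=235/255≈0.9216
K = 1 - max(R',G',B') = 1 - 242/255 = 13/255 = 0.05098… → 0.05
(1-R'-K)/(1-K) simplifies to (max-R)/max with max = 242:
C = (242-40)/242 = 202/242 = 0.83471… → 0.83
M = (242-242)/242 = 0/242 = 0 → 0.00
Y = (242-235)/242 = 7/242 = 0.02892… → 0.03
= CMYK(0.83, 0.00, 0.03, 0.05)


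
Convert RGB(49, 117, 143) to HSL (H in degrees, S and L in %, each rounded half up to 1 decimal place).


Normalize: R'=49/255≈0.1922, G'=117/255≈0.4588, B'=143/255≈0.5608
Max=143/255, Min=49/255, Δ=Max-Min=94/255
L = (Max+Min)/2 = (143+49)/510 = 192/510 = 0.37647… → L = 37.6%
L ≤ 0.5 → S = Δ/(Max+Min) = 94/(143+49) = 94/192 = 0.48958… → S = 49.0%
(the 1/255 factors cancel in S and H, so raw channel differences can be used)
Max is B' → H = 60 × ((R-G)/Δ + 4) = 60 × ((49-117)/94 + 4)
  -68/94 + 4 = -0.7234… + 4 = 3.2765…
  H = 60 × 3.2765… = 196.595…° → H = 196.6°
= HSL(196.6°, 49.0%, 37.6%)


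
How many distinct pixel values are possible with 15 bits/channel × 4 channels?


Total bits = 15 bits/channel × 4 channels = 60 bits
Distinct pixel values = 2^60
= 1,152,921,504,606,846,976 pixel values


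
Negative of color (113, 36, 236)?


Invert: (255-R, 255-G, 255-B)
R: 255-113 = 142
G: 255-36 = 219
B: 255-236 = 19
= RGB(142, 219, 19)


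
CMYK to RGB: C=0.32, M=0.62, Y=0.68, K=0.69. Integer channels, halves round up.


R = 255 × (1-C) × (1-K) = 255 × 0.68 × 0.31 = 53.754 → 54
G = 255 × (1-M) × (1-K) = 255 × 0.38 × 0.31 = 30.039 → 30
B = 255 × (1-Y) × (1-K) = 255 × 0.32 × 0.31 = 25.296 → 25
= RGB(54, 30, 25)


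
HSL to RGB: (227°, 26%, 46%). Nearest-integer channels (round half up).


H=227°, S=0.26, L=0.46
C = (1-|2L-1|)×S = (1-|-0.08|)×0.26 = 0.2392
H' = H/60 = 227/60 ≈ 3.7833; X = C×(1-|H' mod 2 - 1|) ≈ 0.0518
m = L - C/2 = 0.46 - 0.1196 = 0.3404
Sector ⌊H'⌋ = 3 → (R',G',B') = (0.0, ≈0.0518, 0.2392)
RGB = ((R'+m)×255, (G'+m)×255, (B'+m)×255) = (86.802, 100.0178, 147.798)
Round half up → RGB(87, 100, 148)


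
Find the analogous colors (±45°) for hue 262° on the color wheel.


Base hue: 262°
Left analog: (262 - 45) mod 360 = 217°
Right analog: (262 + 45) mod 360 = 307°
Analogous hues = 217° and 307°


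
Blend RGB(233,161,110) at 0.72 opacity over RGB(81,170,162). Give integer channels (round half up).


C = α×F + (1-α)×B, with 1-α = 0.28
R: 0.72×233 + 0.28×81 = 167.76 + 22.68 = 190.44 → 190
G: 0.72×161 + 0.28×170 = 115.92 + 47.60 = 163.52 → 164
B: 0.72×110 + 0.28×162 = 79.20 + 45.36 = 124.56 → 125
= RGB(190, 164, 125)


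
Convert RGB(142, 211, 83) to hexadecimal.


R = 142 → 8E (hex)
G = 211 → D3 (hex)
B = 83 → 53 (hex)
Hex = #8ED353


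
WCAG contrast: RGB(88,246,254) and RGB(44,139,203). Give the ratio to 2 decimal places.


Linearize each sRGB channel c=v/255: c/12.92 if c ≤ 0.04045 else ((c+0.055)/1.055)^2.4
L = 0.2126×R_lin + 0.7152×G_lin + 0.0722×B_lin
Color 1 (88,246,254):
  R=88: 88/255≈0.3451 > 0.04045 → ((0.3451+0.055)/1.055)^2.4 ≈ 0.09759
  G=246: 246/255≈0.9647 > 0.04045 → ((0.9647+0.055)/1.055)^2.4 ≈ 0.92158
  B=254: 254/255≈0.9961 > 0.04045 → ((0.9961+0.055)/1.055)^2.4 ≈ 0.99110
  L1 = 0.2126×0.09759 + 0.7152×0.92158 + 0.0722×0.99110 ≈ 0.75142
Color 2 (44,139,203):
  R=44: 44/255≈0.1725 > 0.04045 → ((0.1725+0.055)/1.055)^2.4 ≈ 0.02519
  G=139: 139/255≈0.5451 > 0.04045 → ((0.5451+0.055)/1.055)^2.4 ≈ 0.25818
  B=203: 203/255≈0.7961 > 0.04045 → ((0.7961+0.055)/1.055)^2.4 ≈ 0.59720
  L2 = 0.2126×0.02519 + 0.7152×0.25818 + 0.0722×0.59720 ≈ 0.23313
Lighter = 0.75142, Darker = 0.23313
Ratio = (L_lighter + 0.05) / (L_darker + 0.05)
Ratio = (0.75142 + 0.05) / (0.23313 + 0.05) = 0.80142 / 0.28313 ≈ 2.8306
Ratio ≈ 2.83:1


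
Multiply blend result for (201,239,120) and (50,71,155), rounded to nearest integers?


Multiply: C = A×B/255, rounded to nearest integer
R: 201×50/255 = 10050/255 ≈ 39.412 → 39
G: 239×71/255 = 16969/255 ≈ 66.545 → 67
B: 120×155/255 = 18600/255 ≈ 72.941 → 73
= RGB(39, 67, 73)


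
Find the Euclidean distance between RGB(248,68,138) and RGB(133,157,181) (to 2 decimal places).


d = √[(R₁-R₂)² + (G₁-G₂)² + (B₁-B₂)²]
d = √[(248-133)² + (68-157)² + (138-181)²]
d = √[13225 + 7921 + 1849]
d = √22995
d ≈ 151.64


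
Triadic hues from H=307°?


Triadic: equally spaced at 120° intervals
H1 = 307°
H2 = (307 + 120) mod 360 = 67°
H3 = (307 + 240) mod 360 = 187°
Triadic = 307°, 67°, 187°


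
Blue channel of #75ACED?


Color: #75ACED
R = 75 = 117
G = AC = 172
B = ED = 237
Blue = 237


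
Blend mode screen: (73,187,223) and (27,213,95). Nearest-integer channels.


Screen: C = 255 - (255-A)×(255-B)/255, rounded to nearest integer
R: 255 - (255-73)×(255-27)/255 = 255 - 41496/255 ≈ 255 - 162.729 = 92.271 → 92
G: 255 - (255-187)×(255-213)/255 = 255 - 2856/255 ≈ 255 - 11.200 = 243.800 → 244
B: 255 - (255-223)×(255-95)/255 = 255 - 5120/255 ≈ 255 - 20.078 = 234.922 → 235
= RGB(92, 244, 235)


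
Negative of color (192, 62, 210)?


Invert: (255-R, 255-G, 255-B)
R: 255-192 = 63
G: 255-62 = 193
B: 255-210 = 45
= RGB(63, 193, 45)


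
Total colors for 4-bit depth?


Colors = 2^bits = 2^4
= 16 colors


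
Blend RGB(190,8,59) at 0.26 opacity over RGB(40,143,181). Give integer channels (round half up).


C = α×F + (1-α)×B, with 1-α = 0.74
R: 0.26×190 + 0.74×40 = 49.40 + 29.60 = 79.00 → 79
G: 0.26×8 + 0.74×143 = 2.08 + 105.82 = 107.90 → 108
B: 0.26×59 + 0.74×181 = 15.34 + 133.94 = 149.28 → 149
= RGB(79, 108, 149)


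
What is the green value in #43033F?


Color: #43033F
R = 43 = 67
G = 03 = 3
B = 3F = 63
Green = 3


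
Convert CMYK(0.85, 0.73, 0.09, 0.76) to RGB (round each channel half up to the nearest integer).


R = 255 × (1-C) × (1-K) = 255 × 0.15 × 0.24 = 9.18 → 9
G = 255 × (1-M) × (1-K) = 255 × 0.27 × 0.24 = 16.524 → 17
B = 255 × (1-Y) × (1-K) = 255 × 0.91 × 0.24 = 55.692 → 56
= RGB(9, 17, 56)


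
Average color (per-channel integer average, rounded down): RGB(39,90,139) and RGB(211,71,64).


Midpoint: each channel = ⌊(C₁+C₂)/2⌋
R: ⌊(39+211)/2⌋ = 125
G: ⌊(90+71)/2⌋ = 80
B: ⌊(139+64)/2⌋ = 101
= RGB(125, 80, 101)


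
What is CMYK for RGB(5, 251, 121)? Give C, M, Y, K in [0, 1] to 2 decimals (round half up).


R'=5/255≈0.0196, G'=251/255≈0.9843, B'=121/255≈0.4745
K = 1 - max(R',G',B') = 1 - 251/255 = 4/255 = 0.01568… → 0.02
(1-R'-K)/(1-K) simplifies to (max-R)/max with max = 251:
C = (251-5)/251 = 246/251 = 0.98007… → 0.98
M = (251-251)/251 = 0/251 = 0 → 0.00
Y = (251-121)/251 = 130/251 = 0.51792… → 0.52
= CMYK(0.98, 0.00, 0.52, 0.02)


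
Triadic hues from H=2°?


Triadic: equally spaced at 120° intervals
H1 = 2°
H2 = (2 + 120) mod 360 = 122°
H3 = (2 + 240) mod 360 = 242°
Triadic = 2°, 122°, 242°


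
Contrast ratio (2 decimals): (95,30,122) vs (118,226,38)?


Linearize each sRGB channel c=v/255: c/12.92 if c ≤ 0.04045 else ((c+0.055)/1.055)^2.4
L = 0.2126×R_lin + 0.7152×G_lin + 0.0722×B_lin
Color 1 (95,30,122):
  R=95: 95/255≈0.3725 > 0.04045 → ((0.3725+0.055)/1.055)^2.4 ≈ 0.11444
  G=30: 30/255≈0.1176 > 0.04045 → ((0.1176+0.055)/1.055)^2.4 ≈ 0.01298
  B=122: 122/255≈0.4784 > 0.04045 → ((0.4784+0.055)/1.055)^2.4 ≈ 0.19462
  L1 = 0.2126×0.11444 + 0.7152×0.01298 + 0.0722×0.19462 ≈ 0.04767
Color 2 (118,226,38):
  R=118: 118/255≈0.4627 > 0.04045 → ((0.4627+0.055)/1.055)^2.4 ≈ 0.18116
  G=226: 226/255≈0.8863 > 0.04045 → ((0.8863+0.055)/1.055)^2.4 ≈ 0.76052
  B=38: 38/255≈0.1490 > 0.04045 → ((0.1490+0.055)/1.055)^2.4 ≈ 0.01938
  L2 = 0.2126×0.18116 + 0.7152×0.76052 + 0.0722×0.01938 ≈ 0.58384
Lighter = 0.58384, Darker = 0.04767
Ratio = (L_lighter + 0.05) / (L_darker + 0.05)
Ratio = (0.58384 + 0.05) / (0.04767 + 0.05) = 0.63384 / 0.09767 ≈ 6.4899
Ratio ≈ 6.49:1


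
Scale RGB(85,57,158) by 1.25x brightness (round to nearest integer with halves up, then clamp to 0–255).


Multiply each channel by 1.25, round half up, clamp to [0, 255]
R: 85×1.25 = 106.25 → round → 106
G: 57×1.25 = 71.25 → round → 71
B: 158×1.25 = 197.5 → round → 198
= RGB(106, 71, 198)


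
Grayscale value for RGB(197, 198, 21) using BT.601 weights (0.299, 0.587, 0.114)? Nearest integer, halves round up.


Gray = 0.299×R + 0.587×G + 0.114×B
Gray = 0.299×197 + 0.587×198 + 0.114×21
Gray = 58.903 + 116.226 + 2.394
Gray = 177.523 → round half up → 178
Gray = 178


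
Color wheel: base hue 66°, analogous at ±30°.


Base hue: 66°
Left analog: (66 - 30) mod 360 = 36°
Right analog: (66 + 30) mod 360 = 96°
Analogous hues = 36° and 96°


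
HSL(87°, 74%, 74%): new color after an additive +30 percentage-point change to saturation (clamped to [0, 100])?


Original S = 74%
Adjustment = +30 percentage points
New S = 74 + (30) = 104
Clamp to [0, 100] → 100
= HSL(87°, 100%, 74%)


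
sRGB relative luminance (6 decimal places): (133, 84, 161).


Linearize each channel (sRGB transfer function): c = v/255; c_lin = c/12.92 if c ≤ 0.04045, else ((c+0.055)/1.055)^2.4
  R: 133/255 ≈ 0.521569 > 0.04045 → ((0.521569+0.055)/1.055)^2.4 ≈ 0.234551
  G: 84/255 ≈ 0.329412 > 0.04045 → ((0.329412+0.055)/1.055)^2.4 ≈ 0.088656
  B: 161/255 ≈ 0.631373 > 0.04045 → ((0.631373+0.055)/1.055)^2.4 ≈ 0.356400
R_lin = 0.234551, G_lin = 0.088656, B_lin = 0.356400
L = 0.2126×R + 0.7152×G + 0.0722×B
L = 0.2126×0.234551 + 0.7152×0.088656 + 0.0722×0.356400
L ≈ 0.139004


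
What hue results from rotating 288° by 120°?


New hue = (H + rotation) mod 360
New hue = (288 + 120) mod 360
= 408 mod 360
= 48°


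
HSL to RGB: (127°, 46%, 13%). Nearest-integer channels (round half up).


H=127°, S=0.46, L=0.13
C = (1-|2L-1|)×S = (1-|-0.74|)×0.46 = 0.1196
H' = H/60 = 127/60 ≈ 2.1167; X = C×(1-|H' mod 2 - 1|) ≈ 0.0140
m = L - C/2 = 0.13 - 0.0598 = 0.0702
Sector ⌊H'⌋ = 2 → (R',G',B') = (0.0, 0.1196, ≈0.0140)
RGB = ((R'+m)×255, (G'+m)×255, (B'+m)×255) = (17.901, 48.399, 21.4591)
Round half up → RGB(18, 48, 21)


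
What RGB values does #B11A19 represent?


B1 → 177 (R)
1A → 26 (G)
19 → 25 (B)
= RGB(177, 26, 25)


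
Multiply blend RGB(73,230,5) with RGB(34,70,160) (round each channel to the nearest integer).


Multiply: C = A×B/255, rounded to nearest integer
R: 73×34/255 = 2482/255 ≈ 9.733 → 10
G: 230×70/255 = 16100/255 ≈ 63.137 → 63
B: 5×160/255 = 800/255 ≈ 3.137 → 3
= RGB(10, 63, 3)


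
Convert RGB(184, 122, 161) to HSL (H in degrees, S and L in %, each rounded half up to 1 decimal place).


Normalize: R'=184/255≈0.7216, G'=122/255≈0.4784, B'=161/255≈0.6314
Max=184/255, Min=122/255, Δ=Max-Min=62/255
L = (Max+Min)/2 = (184+122)/510 = 306/510 = 0.6 → L = 60.0%
L > 0.5 → S = Δ/(2-Max-Min) = 62/(510-184-122) = 62/204 = 0.30392… → S = 30.4%
(the 1/255 factors cancel in S and H, so raw channel differences can be used)
Max is R' → H = 60 × (((G-B)/Δ) mod 6) = 60 × (((122-161)/62) mod 6)
  (-39)/62 = -0.6290…; negative, so add 6 → 5.3709…
  H = 60 × 5.3709… = 322.258…° → H = 322.3°
= HSL(322.3°, 30.4%, 60.0%)


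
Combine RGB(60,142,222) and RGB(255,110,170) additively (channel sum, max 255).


Additive: each channel = min(255, C₁+C₂)
R: 60+255 = 315 → 255
G: 142+110 = 252 → 252
B: 222+170 = 392 → 255
= RGB(255, 252, 255)


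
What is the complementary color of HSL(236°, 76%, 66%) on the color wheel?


Complement = opposite side of color wheel = hue + 180°
H' = (236 + 180) mod 360 = 56°
S and L unchanged.
= HSL(56°, 76%, 66%)


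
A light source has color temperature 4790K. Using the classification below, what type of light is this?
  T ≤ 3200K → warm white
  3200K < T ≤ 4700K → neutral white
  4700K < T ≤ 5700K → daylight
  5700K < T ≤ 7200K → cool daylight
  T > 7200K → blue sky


Temperature: 4790K
4700K < 4790K ≤ 5700K → daylight
Classification: daylight


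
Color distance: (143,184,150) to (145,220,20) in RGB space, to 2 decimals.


d = √[(R₁-R₂)² + (G₁-G₂)² + (B₁-B₂)²]
d = √[(143-145)² + (184-220)² + (150-20)²]
d = √[4 + 1296 + 16900]
d = √18200
d ≈ 134.91


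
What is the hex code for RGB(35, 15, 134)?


R = 35 → 23 (hex)
G = 15 → 0F (hex)
B = 134 → 86 (hex)
Hex = #230F86


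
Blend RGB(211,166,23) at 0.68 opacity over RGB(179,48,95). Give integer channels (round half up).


C = α×F + (1-α)×B, with 1-α = 0.32
R: 0.68×211 + 0.32×179 = 143.48 + 57.28 = 200.76 → 201
G: 0.68×166 + 0.32×48 = 112.88 + 15.36 = 128.24 → 128
B: 0.68×23 + 0.32×95 = 15.64 + 30.40 = 46.04 → 46
= RGB(201, 128, 46)


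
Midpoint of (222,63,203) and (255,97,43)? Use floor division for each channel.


Midpoint: each channel = ⌊(C₁+C₂)/2⌋
R: ⌊(222+255)/2⌋ = 238
G: ⌊(63+97)/2⌋ = 80
B: ⌊(203+43)/2⌋ = 123
= RGB(238, 80, 123)


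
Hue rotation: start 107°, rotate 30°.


New hue = (H + rotation) mod 360
New hue = (107 + 30) mod 360
= 137 mod 360
= 137°


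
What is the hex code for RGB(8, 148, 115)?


R = 8 → 08 (hex)
G = 148 → 94 (hex)
B = 115 → 73 (hex)
Hex = #089473


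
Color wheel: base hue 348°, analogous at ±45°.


Base hue: 348°
Left analog: (348 - 45) mod 360 = 303°
Right analog: (348 + 45) mod 360 = 33°
Analogous hues = 303° and 33°


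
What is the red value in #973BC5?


Color: #973BC5
R = 97 = 151
G = 3B = 59
B = C5 = 197
Red = 151


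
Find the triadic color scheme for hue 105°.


Triadic: equally spaced at 120° intervals
H1 = 105°
H2 = (105 + 120) mod 360 = 225°
H3 = (105 + 240) mod 360 = 345°
Triadic = 105°, 225°, 345°


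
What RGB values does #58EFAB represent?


58 → 88 (R)
EF → 239 (G)
AB → 171 (B)
= RGB(88, 239, 171)


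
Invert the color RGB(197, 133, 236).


Invert: (255-R, 255-G, 255-B)
R: 255-197 = 58
G: 255-133 = 122
B: 255-236 = 19
= RGB(58, 122, 19)


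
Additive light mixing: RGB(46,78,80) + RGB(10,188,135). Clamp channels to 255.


Additive: each channel = min(255, C₁+C₂)
R: 46+10 = 56 → 56
G: 78+188 = 266 → 255
B: 80+135 = 215 → 215
= RGB(56, 255, 215)


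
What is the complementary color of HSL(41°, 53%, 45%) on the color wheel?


Complement = opposite side of color wheel = hue + 180°
H' = (41 + 180) mod 360 = 221°
S and L unchanged.
= HSL(221°, 53%, 45%)


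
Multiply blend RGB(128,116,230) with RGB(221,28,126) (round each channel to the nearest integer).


Multiply: C = A×B/255, rounded to nearest integer
R: 128×221/255 = 28288/255 ≈ 110.933 → 111
G: 116×28/255 = 3248/255 ≈ 12.737 → 13
B: 230×126/255 = 28980/255 ≈ 113.647 → 114
= RGB(111, 13, 114)


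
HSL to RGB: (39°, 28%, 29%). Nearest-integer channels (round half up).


H=39°, S=0.28, L=0.29
C = (1-|2L-1|)×S = (1-|-0.42|)×0.28 = 0.1624
H' = H/60 = 39/60 ≈ 0.6500; X = C×(1-|H' mod 2 - 1|) = 0.10556
m = L - C/2 = 0.29 - 0.0812 = 0.2088
Sector ⌊H'⌋ = 0 → (R',G',B') = (0.1624, 0.10556, 0.0)
RGB = ((R'+m)×255, (G'+m)×255, (B'+m)×255) = (94.656, 80.1618, 53.244)
Round half up → RGB(95, 80, 53)


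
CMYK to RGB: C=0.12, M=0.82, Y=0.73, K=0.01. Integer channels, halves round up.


R = 255 × (1-C) × (1-K) = 255 × 0.88 × 0.99 = 222.156 → 222
G = 255 × (1-M) × (1-K) = 255 × 0.18 × 0.99 = 45.441 → 45
B = 255 × (1-Y) × (1-K) = 255 × 0.27 × 0.99 = 68.1615 → 68
= RGB(222, 45, 68)


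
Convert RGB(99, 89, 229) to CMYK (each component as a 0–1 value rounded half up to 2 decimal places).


R'=99/255≈0.3882, G'=89/255≈0.3490, B'=229/255≈0.8980
K = 1 - max(R',G',B') = 1 - 229/255 = 26/255 = 0.10196… → 0.10
(1-R'-K)/(1-K) simplifies to (max-R)/max with max = 229:
C = (229-99)/229 = 130/229 = 0.56768… → 0.57
M = (229-89)/229 = 140/229 = 0.61135… → 0.61
Y = (229-229)/229 = 0/229 = 0 → 0.00
= CMYK(0.57, 0.61, 0.00, 0.10)


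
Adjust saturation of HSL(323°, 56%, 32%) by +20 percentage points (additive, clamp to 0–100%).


Original S = 56%
Adjustment = +20 percentage points
New S = 56 + (20) = 76
Clamp to [0, 100] → 76
= HSL(323°, 76%, 32%)


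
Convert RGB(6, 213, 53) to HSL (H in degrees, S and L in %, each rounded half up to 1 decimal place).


Normalize: R'=6/255≈0.0235, G'=213/255≈0.8353, B'=53/255≈0.2078
Max=213/255, Min=6/255, Δ=Max-Min=207/255
L = (Max+Min)/2 = (213+6)/510 = 219/510 = 0.42941… → L = 42.9%
L ≤ 0.5 → S = Δ/(Max+Min) = 207/(213+6) = 207/219 = 0.94520… → S = 94.5%
(the 1/255 factors cancel in S and H, so raw channel differences can be used)
Max is G' → H = 60 × ((B-R)/Δ + 2) = 60 × ((53-6)/207 + 2)
  47/207 + 2 = 0.2270… + 2 = 2.2270…
  H = 60 × 2.2270… = 133.623…° → H = 133.6°
= HSL(133.6°, 94.5%, 42.9%)


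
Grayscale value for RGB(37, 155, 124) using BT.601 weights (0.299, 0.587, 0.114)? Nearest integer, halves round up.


Gray = 0.299×R + 0.587×G + 0.114×B
Gray = 0.299×37 + 0.587×155 + 0.114×124
Gray = 11.063 + 90.985 + 14.136
Gray = 116.184 → round half up → 116
Gray = 116


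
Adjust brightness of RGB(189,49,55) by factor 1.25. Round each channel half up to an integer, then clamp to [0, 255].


Multiply each channel by 1.25, round half up, clamp to [0, 255]
R: 189×1.25 = 236.25 → round → 236
G: 49×1.25 = 61.25 → round → 61
B: 55×1.25 = 68.75 → round → 69
= RGB(236, 61, 69)


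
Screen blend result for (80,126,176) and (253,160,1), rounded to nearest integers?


Screen: C = 255 - (255-A)×(255-B)/255, rounded to nearest integer
R: 255 - (255-80)×(255-253)/255 = 255 - 350/255 ≈ 255 - 1.373 = 253.627 → 254
G: 255 - (255-126)×(255-160)/255 = 255 - 12255/255 ≈ 255 - 48.059 = 206.941 → 207
B: 255 - (255-176)×(255-1)/255 = 255 - 20066/255 ≈ 255 - 78.690 = 176.310 → 176
= RGB(254, 207, 176)


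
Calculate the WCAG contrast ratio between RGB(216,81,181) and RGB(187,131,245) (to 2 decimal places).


Linearize each sRGB channel c=v/255: c/12.92 if c ≤ 0.04045 else ((c+0.055)/1.055)^2.4
L = 0.2126×R_lin + 0.7152×G_lin + 0.0722×B_lin
Color 1 (216,81,181):
  R=216: 216/255≈0.8471 > 0.04045 → ((0.8471+0.055)/1.055)^2.4 ≈ 0.68669
  G=81: 81/255≈0.3176 > 0.04045 → ((0.3176+0.055)/1.055)^2.4 ≈ 0.08228
  B=181: 181/255≈0.7098 > 0.04045 → ((0.7098+0.055)/1.055)^2.4 ≈ 0.46208
  L1 = 0.2126×0.68669 + 0.7152×0.08228 + 0.0722×0.46208 ≈ 0.23820
Color 2 (187,131,245):
  R=187: 187/255≈0.7333 > 0.04045 → ((0.7333+0.055)/1.055)^2.4 ≈ 0.49693
  G=131: 131/255≈0.5137 > 0.04045 → ((0.5137+0.055)/1.055)^2.4 ≈ 0.22697
  B=245: 245/255≈0.9608 > 0.04045 → ((0.9608+0.055)/1.055)^2.4 ≈ 0.91310
  L2 = 0.2126×0.49693 + 0.7152×0.22697 + 0.0722×0.91310 ≈ 0.33390
Lighter = 0.33390, Darker = 0.23820
Ratio = (L_lighter + 0.05) / (L_darker + 0.05)
Ratio = (0.33390 + 0.05) / (0.23820 + 0.05) = 0.38390 / 0.28820 ≈ 1.3321
Ratio ≈ 1.33:1


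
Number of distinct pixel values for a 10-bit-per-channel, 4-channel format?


Total bits = 10 bits/channel × 4 channels = 40 bits
Distinct pixel values = 2^40
= 1,099,511,627,776 pixel values


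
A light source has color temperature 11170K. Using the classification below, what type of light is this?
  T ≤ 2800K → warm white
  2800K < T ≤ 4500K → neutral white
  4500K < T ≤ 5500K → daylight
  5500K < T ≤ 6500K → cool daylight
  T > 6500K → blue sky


Temperature: 11170K
11170K > 6500K → blue sky
Classification: blue sky


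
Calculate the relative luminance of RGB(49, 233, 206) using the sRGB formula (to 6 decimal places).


Linearize each channel (sRGB transfer function): c = v/255; c_lin = c/12.92 if c ≤ 0.04045, else ((c+0.055)/1.055)^2.4
  R: 49/255 ≈ 0.192157 > 0.04045 → ((0.192157+0.055)/1.055)^2.4 ≈ 0.030713
  G: 233/255 ≈ 0.913725 > 0.04045 → ((0.913725+0.055)/1.055)^2.4 ≈ 0.814847
  B: 206/255 ≈ 0.807843 > 0.04045 → ((0.807843+0.055)/1.055)^2.4 ≈ 0.617207
R_lin = 0.030713, G_lin = 0.814847, B_lin = 0.617207
L = 0.2126×R + 0.7152×G + 0.0722×B
L = 0.2126×0.030713 + 0.7152×0.814847 + 0.0722×0.617207
L ≈ 0.633870


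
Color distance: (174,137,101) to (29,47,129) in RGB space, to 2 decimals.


d = √[(R₁-R₂)² + (G₁-G₂)² + (B₁-B₂)²]
d = √[(174-29)² + (137-47)² + (101-129)²]
d = √[21025 + 8100 + 784]
d = √29909
d ≈ 172.94


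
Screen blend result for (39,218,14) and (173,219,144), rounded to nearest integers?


Screen: C = 255 - (255-A)×(255-B)/255, rounded to nearest integer
R: 255 - (255-39)×(255-173)/255 = 255 - 17712/255 ≈ 255 - 69.459 = 185.541 → 186
G: 255 - (255-218)×(255-219)/255 = 255 - 1332/255 ≈ 255 - 5.224 = 249.776 → 250
B: 255 - (255-14)×(255-144)/255 = 255 - 26751/255 ≈ 255 - 104.906 = 150.094 → 150
= RGB(186, 250, 150)


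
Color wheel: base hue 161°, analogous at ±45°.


Base hue: 161°
Left analog: (161 - 45) mod 360 = 116°
Right analog: (161 + 45) mod 360 = 206°
Analogous hues = 116° and 206°


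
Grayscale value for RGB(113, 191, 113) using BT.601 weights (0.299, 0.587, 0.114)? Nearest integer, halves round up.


Gray = 0.299×R + 0.587×G + 0.114×B
Gray = 0.299×113 + 0.587×191 + 0.114×113
Gray = 33.787 + 112.117 + 12.882
Gray = 158.786 → round half up → 159
Gray = 159


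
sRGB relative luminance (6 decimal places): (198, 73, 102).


Linearize each channel (sRGB transfer function): c = v/255; c_lin = c/12.92 if c ≤ 0.04045, else ((c+0.055)/1.055)^2.4
  R: 198/255 ≈ 0.776471 > 0.04045 → ((0.776471+0.055)/1.055)^2.4 ≈ 0.564712
  G: 73/255 ≈ 0.286275 > 0.04045 → ((0.286275+0.055)/1.055)^2.4 ≈ 0.066626
  B: 102/255 ≈ 0.400000 > 0.04045 → ((0.400000+0.055)/1.055)^2.4 ≈ 0.132868
R_lin = 0.564712, G_lin = 0.066626, B_lin = 0.132868
L = 0.2126×R + 0.7152×G + 0.0722×B
L = 0.2126×0.564712 + 0.7152×0.066626 + 0.0722×0.132868
L ≈ 0.177302
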